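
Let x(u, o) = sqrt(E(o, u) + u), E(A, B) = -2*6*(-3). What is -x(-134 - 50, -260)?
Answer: -2*I*sqrt(37) ≈ -12.166*I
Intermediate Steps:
E(A, B) = 36 (E(A, B) = -12*(-3) = 36)
x(u, o) = sqrt(36 + u)
-x(-134 - 50, -260) = -sqrt(36 + (-134 - 50)) = -sqrt(36 - 184) = -sqrt(-148) = -2*I*sqrt(37)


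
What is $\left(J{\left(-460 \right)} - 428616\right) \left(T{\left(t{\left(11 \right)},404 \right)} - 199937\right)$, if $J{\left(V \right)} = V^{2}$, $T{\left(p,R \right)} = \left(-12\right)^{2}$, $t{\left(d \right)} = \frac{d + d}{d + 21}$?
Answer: $43358277688$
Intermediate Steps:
$t{\left(d \right)} = \frac{2 d}{21 + d}$
$T{\left(p,R \right)} = 144$
$\left(J{\left(-460 \right)} - 428616\right) \left(T{\left(t{\left(11 \right)},404 \right)} - 199937\right) = \left(\left(-460\right)^{2} - 428616\right) \left(144 - 199937\right) = \left(211600 - 428616\right) \left(-199793\right) = \left(-217016\right) \left(-199793\right) = 43358277688$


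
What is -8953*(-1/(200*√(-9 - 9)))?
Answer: -8953*I*√2/1200 ≈ -10.551*I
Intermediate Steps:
-8953*(-1/(200*√(-9 - 9))) = -8953*I*√2/1200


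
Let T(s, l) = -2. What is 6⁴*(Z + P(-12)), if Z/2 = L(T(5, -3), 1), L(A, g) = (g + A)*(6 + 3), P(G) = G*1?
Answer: -38880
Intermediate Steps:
P(G) = G
L(A, g) = 9*A + 9*g (L(A, g) = (A + g)*9 = 9*A + 9*g)
Z = -18 (Z = 2*(9*(-2) + 9*1) = 2*(-18 + 9) = 2*(-9) = -18)
6⁴*(Z + P(-12)) = 6⁴*(-18 - 12) = 1296*(-30) = -38880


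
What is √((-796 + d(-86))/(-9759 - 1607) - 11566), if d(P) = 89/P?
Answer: I*√2762693904087399/488738 ≈ 107.55*I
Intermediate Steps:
√((-796 + d(-86))/(-9759 - 1607) - 11566) = √((-796 + 89/(-86))/(-9759 - 1607) - 11566) = √((-796 + 89*(-1/86))/(-11366) - 11566) = √((-796 - 89/86)*(-1/11366) - 11566) = √(-68545/86*(-1/11366) - 11566) = √(68545/977476 - 11566) = √(-11305418871/977476) = I*√2762693904087399/488738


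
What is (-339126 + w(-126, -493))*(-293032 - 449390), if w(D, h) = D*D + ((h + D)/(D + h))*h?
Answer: 240353925546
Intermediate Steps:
w(D, h) = h + D**2 (w(D, h) = D**2 + ((D + h)/(D + h))*h = D**2 + 1*h = D**2 + h = h + D**2)
(-339126 + w(-126, -493))*(-293032 - 449390) = (-339126 + (-493 + (-126)**2))*(-293032 - 449390) = (-339126 + (-493 + 15876))*(-742422) = (-339126 + 15383)*(-742422) = -323743*(-742422) = 240353925546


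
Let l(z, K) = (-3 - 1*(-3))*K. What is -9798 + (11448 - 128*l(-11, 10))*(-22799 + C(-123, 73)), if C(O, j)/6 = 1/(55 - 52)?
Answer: -260989854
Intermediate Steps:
l(z, K) = 0 (l(z, K) = (-3 + 3)*K = 0*K = 0)
C(O, j) = 2 (C(O, j) = 6/(55 - 52) = 6/3 = 6*(⅓) = 2)
-9798 + (11448 - 128*l(-11, 10))*(-22799 + C(-123, 73)) = -9798 + (11448 - 128*0)*(-22799 + 2) = -9798 + (11448 + 0)*(-22797) = -9798 + 11448*(-22797) = -9798 - 260980056 = -260989854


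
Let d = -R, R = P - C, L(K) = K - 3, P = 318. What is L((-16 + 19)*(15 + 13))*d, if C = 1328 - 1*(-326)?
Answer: 108216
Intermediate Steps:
C = 1654 (C = 1328 + 326 = 1654)
L(K) = -3 + K
R = -1336 (R = 318 - 1*1654 = 318 - 1654 = -1336)
d = 1336 (d = -1*(-1336) = 1336)
L((-16 + 19)*(15 + 13))*d = (-3 + (-16 + 19)*(15 + 13))*1336 = (-3 + 3*28)*1336 = (-3 + 84)*1336 = 81*1336 = 108216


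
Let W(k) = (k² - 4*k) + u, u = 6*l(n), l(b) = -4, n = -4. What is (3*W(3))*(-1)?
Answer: 81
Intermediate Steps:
u = -24 (u = 6*(-4) = -24)
W(k) = -24 + k² - 4*k (W(k) = (k² - 4*k) - 24 = -24 + k² - 4*k)
(3*W(3))*(-1) = (3*(-24 + 3² - 4*3))*(-1) = (3*(-24 + 9 - 12))*(-1) = (3*(-27))*(-1) = -81*(-1) = 81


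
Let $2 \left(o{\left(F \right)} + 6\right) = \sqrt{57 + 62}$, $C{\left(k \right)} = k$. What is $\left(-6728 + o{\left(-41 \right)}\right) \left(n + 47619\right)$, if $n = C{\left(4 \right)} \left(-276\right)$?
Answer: $-313232010 + \frac{46515 \sqrt{119}}{2} \approx -3.1298 \cdot 10^{8}$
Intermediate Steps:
$n = -1104$ ($n = 4 \left(-276\right) = -1104$)
$o{\left(F \right)} = -6 + \frac{\sqrt{119}}{2}$ ($o{\left(F \right)} = -6 + \frac{\sqrt{57 + 62}}{2} = -6 + \frac{\sqrt{119}}{2}$)
$\left(-6728 + o{\left(-41 \right)}\right) \left(n + 47619\right) = \left(-6728 - \left(6 - \frac{\sqrt{119}}{2}\right)\right) \left(-1104 + 47619\right) = \left(-6734 + \frac{\sqrt{119}}{2}\right) 46515 = -313232010 + \frac{46515 \sqrt{119}}{2}$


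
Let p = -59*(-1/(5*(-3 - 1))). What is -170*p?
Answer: 1003/2 ≈ 501.50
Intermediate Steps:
p = -59/20 (p = -59/((-5*(-4))) = -59/20 ≈ -2.9500)
-170*p = -170*(-59/20) = 1003/2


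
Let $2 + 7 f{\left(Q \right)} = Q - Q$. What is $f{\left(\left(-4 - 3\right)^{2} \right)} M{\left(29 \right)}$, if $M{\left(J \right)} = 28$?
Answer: $-8$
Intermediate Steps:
$f{\left(Q \right)} = - \frac{2}{7}$ ($f{\left(Q \right)} = - \frac{2}{7} + \frac{Q - Q}{7} = - \frac{2}{7} + \frac{1}{7} \cdot 0 = - \frac{2}{7} + 0 = - \frac{2}{7}$)
$f{\left(\left(-4 - 3\right)^{2} \right)} M{\left(29 \right)} = \left(- \frac{2}{7}\right) 28 = -8$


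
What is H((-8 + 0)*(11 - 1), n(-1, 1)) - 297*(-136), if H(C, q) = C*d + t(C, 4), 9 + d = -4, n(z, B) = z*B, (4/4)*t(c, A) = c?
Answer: 41352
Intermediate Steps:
t(c, A) = c
n(z, B) = B*z
d = -13 (d = -9 - 4 = -13)
H(C, q) = -12*C (H(C, q) = C*(-13) + C = -13*C + C = -12*C)
H((-8 + 0)*(11 - 1), n(-1, 1)) - 297*(-136) = -12*(-8 + 0)*(11 - 1) - 297*(-136) = -(-96)*10 + 40392 = -12*(-80) + 40392 = 960 + 40392 = 41352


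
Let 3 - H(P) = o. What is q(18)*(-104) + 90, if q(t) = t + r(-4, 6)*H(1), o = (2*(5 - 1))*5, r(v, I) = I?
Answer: 21306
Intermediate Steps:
o = 40 (o = (2*4)*5 = 8*5 = 40)
H(P) = -37 (H(P) = 3 - 1*40 = 3 - 40 = -37)
q(t) = -222 + t (q(t) = t + 6*(-37) = t - 222 = -222 + t)
q(18)*(-104) + 90 = (-222 + 18)*(-104) + 90 = -204*(-104) + 90 = 21216 + 90 = 21306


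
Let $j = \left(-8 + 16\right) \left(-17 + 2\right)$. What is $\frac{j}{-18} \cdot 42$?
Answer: $280$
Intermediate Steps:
$j = -120$ ($j = 8 \left(-15\right) = -120$)
$\frac{j}{-18} \cdot 42 = - \frac{120}{-18} \cdot 42 = \left(-120\right) \left(- \frac{1}{18}\right) 42 = \frac{20}{3} \cdot 42 = 280$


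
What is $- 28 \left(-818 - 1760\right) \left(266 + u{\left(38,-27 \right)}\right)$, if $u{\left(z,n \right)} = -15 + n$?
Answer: $16169216$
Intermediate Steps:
$- 28 \left(-818 - 1760\right) \left(266 + u{\left(38,-27 \right)}\right) = - 28 \left(-818 - 1760\right) \left(266 - 42\right) = - 28 \left(- 2578 \left(266 - 42\right)\right) = - 28 \left(\left(-2578\right) 224\right) = \left(-28\right) \left(-577472\right) = 16169216$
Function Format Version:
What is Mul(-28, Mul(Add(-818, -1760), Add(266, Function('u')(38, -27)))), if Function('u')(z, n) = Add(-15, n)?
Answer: 16169216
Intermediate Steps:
Mul(-28, Mul(Add(-818, -1760), Add(266, Function('u')(38, -27)))) = Mul(-28, Mul(Add(-818, -1760), Add(266, Add(-15, -27)))) = Mul(-28, Mul(-2578, Add(266, -42))) = Mul(-28, Mul(-2578, 224)) = Mul(-28, -577472) = 16169216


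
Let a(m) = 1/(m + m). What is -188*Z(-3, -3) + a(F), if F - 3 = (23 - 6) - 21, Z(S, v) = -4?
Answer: 1503/2 ≈ 751.50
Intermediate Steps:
F = -1 (F = 3 + ((23 - 6) - 21) = 3 + (17 - 21) = 3 - 4 = -1)
a(m) = 1/(2*m)
-188*Z(-3, -3) + a(F) = -188*(-4) + (1/2)/(-1) = 752 + (1/2)*(-1) = 752 - 1/2 = 1503/2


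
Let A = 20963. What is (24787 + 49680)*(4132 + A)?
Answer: 1868749365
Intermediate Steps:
(24787 + 49680)*(4132 + A) = (24787 + 49680)*(4132 + 20963) = 74467*25095 = 1868749365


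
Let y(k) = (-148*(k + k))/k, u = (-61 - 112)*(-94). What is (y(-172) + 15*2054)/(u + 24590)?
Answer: 15257/20426 ≈ 0.74694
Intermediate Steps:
u = 16262 (u = -173*(-94) = 16262)
y(k) = -296 (y(k) = (-296*k)/k = -296)
(y(-172) + 15*2054)/(u + 24590) = (-296 + 15*2054)/(16262 + 24590) = (-296 + 30810)/40852 = 30514*(1/40852) = 15257/20426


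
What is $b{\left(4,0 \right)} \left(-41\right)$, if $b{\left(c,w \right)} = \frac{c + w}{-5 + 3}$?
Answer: $82$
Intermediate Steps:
$b{\left(c,w \right)} = - \frac{c}{2} - \frac{w}{2}$ ($b{\left(c,w \right)} = \frac{c + w}{-2} = \left(c + w\right) \left(- \frac{1}{2}\right) = - \frac{c}{2} - \frac{w}{2}$)
$b{\left(4,0 \right)} \left(-41\right) = \left(\left(- \frac{1}{2}\right) 4 - 0\right) \left(-41\right) = \left(-2 + 0\right) \left(-41\right) = \left(-2\right) \left(-41\right) = 82$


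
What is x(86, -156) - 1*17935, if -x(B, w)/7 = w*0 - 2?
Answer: -17921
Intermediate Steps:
x(B, w) = 14 (x(B, w) = -7*(w*0 - 2) = -7*(0 - 2) = -7*(-2) = 14)
x(86, -156) - 1*17935 = 14 - 1*17935 = 14 - 17935 = -17921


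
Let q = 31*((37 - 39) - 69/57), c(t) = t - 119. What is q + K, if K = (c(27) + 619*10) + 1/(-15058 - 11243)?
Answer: 2997551252/499719 ≈ 5998.5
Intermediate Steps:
c(t) = -119 + t
K = 160383497/26301 (K = ((-119 + 27) + 619*10) + 1/(-15058 - 11243) = (-92 + 6190) + 1/(-26301) = 6098 - 1/26301 = 160383497/26301 ≈ 6098.0)
q = -1891/19 (q = 31*(-2 - 69*1/57) = 31*(-2 - 23/19) = 31*(-61/19) = -1891/19 ≈ -99.526)
q + K = -1891/19 + 160383497/26301 = 2997551252/499719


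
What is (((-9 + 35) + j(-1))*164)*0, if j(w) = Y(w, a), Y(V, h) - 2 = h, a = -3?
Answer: 0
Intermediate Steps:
Y(V, h) = 2 + h
j(w) = -1 (j(w) = 2 - 3 = -1)
(((-9 + 35) + j(-1))*164)*0 = (((-9 + 35) - 1)*164)*0 = ((26 - 1)*164)*0 = (25*164)*0 = 4100*0 = 0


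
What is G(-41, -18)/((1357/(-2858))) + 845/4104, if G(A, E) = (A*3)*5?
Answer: 7214624345/5569128 ≈ 1295.5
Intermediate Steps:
G(A, E) = 15*A (G(A, E) = (3*A)*5 = 15*A)
G(-41, -18)/((1357/(-2858))) + 845/4104 = (15*(-41))/((1357/(-2858))) + 845/4104 = -615/(1357*(-1/2858)) + 845*(1/4104) = -615/(-1357/2858) + 845/4104 = -615*(-2858/1357) + 845/4104 = 1757670/1357 + 845/4104 = 7214624345/5569128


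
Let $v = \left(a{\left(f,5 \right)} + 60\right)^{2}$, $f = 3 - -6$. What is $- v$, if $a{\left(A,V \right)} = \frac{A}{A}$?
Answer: $-3721$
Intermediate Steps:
$f = 9$ ($f = 3 + 6 = 9$)
$a{\left(A,V \right)} = 1$
$v = 3721$ ($v = \left(1 + 60\right)^{2} = 61^{2} = 3721$)
$- v = \left(-1\right) 3721 = -3721$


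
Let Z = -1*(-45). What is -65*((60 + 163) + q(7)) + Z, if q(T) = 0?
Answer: -14450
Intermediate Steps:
Z = 45
-65*((60 + 163) + q(7)) + Z = -65*((60 + 163) + 0) + 45 = -65*(223 + 0) + 45 = -65*223 + 45 = -14495 + 45 = -14450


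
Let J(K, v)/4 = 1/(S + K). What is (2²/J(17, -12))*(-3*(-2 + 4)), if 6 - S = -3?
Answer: -156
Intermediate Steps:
S = 9 (S = 6 - 1*(-3) = 6 + 3 = 9)
J(K, v) = 4/(9 + K)
(2²/J(17, -12))*(-3*(-2 + 4)) = (2²/((4/(9 + 17))))*(-3*(-2 + 4)) = (4/((4/26)))*(-3*2) = (4/((4*(1/26))))*(-6) = (4/(2/13))*(-6) = (4*(13/2))*(-6) = 26*(-6) = -156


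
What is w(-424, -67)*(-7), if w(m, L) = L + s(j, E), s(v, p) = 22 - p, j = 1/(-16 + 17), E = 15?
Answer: 420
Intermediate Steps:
j = 1 (j = 1/1 = 1)
w(m, L) = 7 + L (w(m, L) = L + (22 - 1*15) = L + (22 - 15) = L + 7 = 7 + L)
w(-424, -67)*(-7) = (7 - 67)*(-7) = -60*(-7) = 420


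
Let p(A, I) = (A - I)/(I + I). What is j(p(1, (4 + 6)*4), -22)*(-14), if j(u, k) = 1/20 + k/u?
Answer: -246673/390 ≈ -632.50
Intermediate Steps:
p(A, I) = (A - I)/(2*I) (p(A, I) = (A - I)/((2*I)) = (A - I)*(1/(2*I)) = (A - I)/(2*I))
j(u, k) = 1/20 + k/u (j(u, k) = 1*(1/20) + k/u = 1/20 + k/u)
j(p(1, (4 + 6)*4), -22)*(-14) = ((-22 + ((1 - (4 + 6)*4)/(2*(((4 + 6)*4))))/20)/(((1 - (4 + 6)*4)/(2*(((4 + 6)*4))))))*(-14) = ((-22 + ((1 - 10*4)/(2*((10*4))))/20)/(((1 - 10*4)/(2*((10*4))))))*(-14) = ((-22 + ((½)*(1 - 1*40)/40)/20)/(((½)*(1 - 1*40)/40)))*(-14) = ((-22 + ((½)*(1/40)*(1 - 40))/20)/(((½)*(1/40)*(1 - 40))))*(-14) = ((-22 + ((½)*(1/40)*(-39))/20)/(((½)*(1/40)*(-39))))*(-14) = ((-22 + (1/20)*(-39/80))/(-39/80))*(-14) = -80*(-22 - 39/1600)/39*(-14) = -80/39*(-35239/1600)*(-14) = (35239/780)*(-14) = -246673/390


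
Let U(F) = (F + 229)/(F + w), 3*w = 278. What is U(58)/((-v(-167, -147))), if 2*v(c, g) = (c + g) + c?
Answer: 861/108706 ≈ 0.0079204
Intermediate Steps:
w = 278/3 (w = (⅓)*278 = 278/3 ≈ 92.667)
U(F) = (229 + F)/(278/3 + F) (U(F) = (F + 229)/(F + 278/3) = (229 + F)/(278/3 + F))
v(c, g) = c + g/2 (v(c, g) = ((c + g) + c)/2 = (g + 2*c)/2 = c + g/2)
U(58)/((-v(-167, -147))) = (3*(229 + 58)/(278 + 3*58))/((-(-167 + (½)*(-147)))) = (3*287/(278 + 174))/((-(-167 - 147/2))) = (3*287/452)/((-1*(-481/2))) = (3*(1/452)*287)/(481/2) = (861/452)*(2/481) = 861/108706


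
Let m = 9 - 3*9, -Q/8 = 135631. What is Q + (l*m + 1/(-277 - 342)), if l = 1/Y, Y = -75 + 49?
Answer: -8731375698/8047 ≈ -1.0850e+6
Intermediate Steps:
Q = -1085048 (Q = -8*135631 = -1085048)
Y = -26
l = -1/26 (l = 1/(-26) = -1/26 ≈ -0.038462)
m = -18 (m = 9 - 27 = -18)
Q + (l*m + 1/(-277 - 342)) = -1085048 + (-1/26*(-18) + 1/(-277 - 342)) = -1085048 + (9/13 + 1/(-619)) = -1085048 + (9/13 - 1/619) = -1085048 + 5558/8047 = -8731375698/8047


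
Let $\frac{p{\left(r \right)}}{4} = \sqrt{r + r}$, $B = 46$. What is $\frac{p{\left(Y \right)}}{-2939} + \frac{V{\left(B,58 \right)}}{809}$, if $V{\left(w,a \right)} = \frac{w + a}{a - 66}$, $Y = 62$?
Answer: $- \frac{13}{809} - \frac{8 \sqrt{31}}{2939} \approx -0.031225$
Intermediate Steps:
$p{\left(r \right)} = 4 \sqrt{2} \sqrt{r}$ ($p{\left(r \right)} = 4 \sqrt{r + r} = 4 \sqrt{2 r} = 4 \sqrt{2} \sqrt{r}$)
$V{\left(w,a \right)} = \frac{a + w}{-66 + a}$
$\frac{p{\left(Y \right)}}{-2939} + \frac{V{\left(B,58 \right)}}{809} = \frac{4 \sqrt{2} \sqrt{62}}{-2939} + \frac{\frac{1}{-66 + 58} \left(58 + 46\right)}{809} = 8 \sqrt{31} \left(- \frac{1}{2939}\right) + \frac{1}{-8} \cdot 104 \cdot \frac{1}{809} = - \frac{8 \sqrt{31}}{2939} + \left(- \frac{1}{8}\right) 104 \cdot \frac{1}{809} = - \frac{8 \sqrt{31}}{2939} - \frac{13}{809} = - \frac{13}{809} - \frac{8 \sqrt{31}}{2939}$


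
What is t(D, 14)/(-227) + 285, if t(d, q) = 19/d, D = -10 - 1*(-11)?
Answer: 64676/227 ≈ 284.92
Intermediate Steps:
D = 1 (D = -10 + 11 = 1)
t(D, 14)/(-227) + 285 = (19/1)/(-227) + 285 = (19*1)*(-1/227) + 285 = 19*(-1/227) + 285 = -19/227 + 285 = 64676/227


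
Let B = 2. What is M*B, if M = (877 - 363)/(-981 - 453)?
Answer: -514/717 ≈ -0.71688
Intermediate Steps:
M = -257/717 (M = 514/(-1434) = 514*(-1/1434) = -257/717 ≈ -0.35844)
M*B = -257/717*2 = -514/717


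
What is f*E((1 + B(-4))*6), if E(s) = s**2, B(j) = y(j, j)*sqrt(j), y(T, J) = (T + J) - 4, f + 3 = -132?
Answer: 2794500 + 233280*I ≈ 2.7945e+6 + 2.3328e+5*I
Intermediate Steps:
f = -135 (f = -3 - 132 = -135)
y(T, J) = -4 + J + T (y(T, J) = (J + T) - 4 = -4 + J + T)
B(j) = sqrt(j)*(-4 + 2*j) (B(j) = (-4 + j + j)*sqrt(j) = (-4 + 2*j)*sqrt(j) = sqrt(j)*(-4 + 2*j))
f*E((1 + B(-4))*6) = -135*36*(1 + 2*sqrt(-4)*(-2 - 4))**2 = -135*36*(1 + 2*(2*I)*(-6))**2 = -135*36*(1 - 24*I)**2 = -135*(6 - 144*I)**2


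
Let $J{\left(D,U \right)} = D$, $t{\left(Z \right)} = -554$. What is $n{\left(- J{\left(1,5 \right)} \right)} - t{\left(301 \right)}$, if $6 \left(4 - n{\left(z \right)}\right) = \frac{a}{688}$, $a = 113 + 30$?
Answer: $\frac{2303281}{4128} \approx 557.96$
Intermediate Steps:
$a = 143$
$n{\left(z \right)} = \frac{16369}{4128}$ ($n{\left(z \right)} = 4 - \frac{143 \cdot \frac{1}{688}}{6} = 4 - \frac{143}{4128} = \frac{16369}{4128}$)
$n{\left(- J{\left(1,5 \right)} \right)} - t{\left(301 \right)} = \frac{16369}{4128} - -554 = \frac{16369}{4128} + 554 = \frac{2303281}{4128}$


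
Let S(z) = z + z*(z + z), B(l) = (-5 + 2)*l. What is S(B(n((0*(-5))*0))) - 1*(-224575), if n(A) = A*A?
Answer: 224575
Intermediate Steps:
n(A) = A²
B(l) = -3*l
S(z) = z + 2*z² (S(z) = z + z*(2*z) = z + 2*z²)
S(B(n((0*(-5))*0))) - 1*(-224575) = (-3*((0*(-5))*0)²)*(1 + 2*(-3*((0*(-5))*0)²)) - 1*(-224575) = (-3*(0*0)²)*(1 + 2*(-3*(0*0)²)) + 224575 = (-3*0²)*(1 + 2*(-3*0²)) + 224575 = (-3*0)*(1 + 2*(-3*0)) + 224575 = 0*(1 + 2*0) + 224575 = 0*(1 + 0) + 224575 = 0*1 + 224575 = 0 + 224575 = 224575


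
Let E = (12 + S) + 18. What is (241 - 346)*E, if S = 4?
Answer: -3570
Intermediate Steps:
E = 34 (E = (12 + 4) + 18 = 16 + 18 = 34)
(241 - 346)*E = (241 - 346)*34 = -105*34 = -3570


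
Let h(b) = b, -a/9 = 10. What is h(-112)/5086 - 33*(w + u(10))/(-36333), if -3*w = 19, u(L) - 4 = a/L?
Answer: -271430/8399529 ≈ -0.032315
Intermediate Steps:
a = -90 (a = -9*10 = -90)
u(L) = 4 - 90/L
w = -19/3 (w = -⅓*19 = -19/3 ≈ -6.3333)
h(-112)/5086 - 33*(w + u(10))/(-36333) = -112/5086 - 33*(-19/3 + (4 - 90/10))/(-36333) = -112*1/5086 - 33*(-19/3 + (4 - 90*⅒))*(-1/36333) = -56/2543 - 33*(-19/3 + (4 - 9))*(-1/36333) = -56/2543 - 33*(-19/3 - 5)*(-1/36333) = -56/2543 - 33*(-34/3)*(-1/36333) = -56/2543 + 374*(-1/36333) = -56/2543 - 34/3303 = -271430/8399529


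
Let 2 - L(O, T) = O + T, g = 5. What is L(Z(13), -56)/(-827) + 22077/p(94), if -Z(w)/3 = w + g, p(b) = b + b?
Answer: 18236623/155476 ≈ 117.30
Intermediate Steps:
p(b) = 2*b
Z(w) = -15 - 3*w (Z(w) = -3*(w + 5) = -3*(5 + w) = -15 - 3*w)
L(O, T) = 2 - O - T (L(O, T) = 2 - (O + T) = 2 + (-O - T) = 2 - O - T)
L(Z(13), -56)/(-827) + 22077/p(94) = (2 - (-15 - 3*13) - 1*(-56))/(-827) + 22077/((2*94)) = (2 - (-15 - 39) + 56)*(-1/827) + 22077/188 = (2 - 1*(-54) + 56)*(-1/827) + 22077*(1/188) = (2 + 54 + 56)*(-1/827) + 22077/188 = 112*(-1/827) + 22077/188 = -112/827 + 22077/188 = 18236623/155476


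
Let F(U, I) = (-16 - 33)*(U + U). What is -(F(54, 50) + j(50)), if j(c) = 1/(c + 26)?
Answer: 402191/76 ≈ 5292.0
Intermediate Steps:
j(c) = 1/(26 + c)
F(U, I) = -98*U
-(F(54, 50) + j(50)) = -(-98*54 + 1/(26 + 50)) = -(-5292 + 1/76) = -1*(-402191/76) = 402191/76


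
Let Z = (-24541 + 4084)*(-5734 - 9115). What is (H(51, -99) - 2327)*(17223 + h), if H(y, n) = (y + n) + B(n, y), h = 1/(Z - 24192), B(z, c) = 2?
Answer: -4137993925551584/101247267 ≈ -4.0870e+7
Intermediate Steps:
Z = 303765993 (Z = -20457*(-14849) = 303765993)
h = 1/303741801 (h = 1/(303765993 - 24192) = 1/303741801 ≈ 3.2923e-9)
H(y, n) = 2 + n + y (H(y, n) = (y + n) + 2 = (n + y) + 2 = 2 + n + y)
(H(51, -99) - 2327)*(17223 + h) = ((2 - 99 + 51) - 2327)*(17223 + 1/303741801) = (-46 - 2327)*(5231345038624/303741801) = -2373*5231345038624/303741801 = -4137993925551584/101247267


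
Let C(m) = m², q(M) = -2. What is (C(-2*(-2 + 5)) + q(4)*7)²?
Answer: 484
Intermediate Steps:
(C(-2*(-2 + 5)) + q(4)*7)² = ((-2*(-2 + 5))² - 2*7)² = ((-2*3)² - 14)² = ((-6)² - 14)² = (36 - 14)² = 22² = 484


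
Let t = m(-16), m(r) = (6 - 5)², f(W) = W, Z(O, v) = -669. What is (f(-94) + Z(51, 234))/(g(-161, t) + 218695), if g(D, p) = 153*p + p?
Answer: -763/218849 ≈ -0.0034864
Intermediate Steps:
m(r) = 1 (m(r) = 1² = 1)
t = 1
g(D, p) = 154*p
(f(-94) + Z(51, 234))/(g(-161, t) + 218695) = (-94 - 669)/(154*1 + 218695) = -763/(154 + 218695) = -763/218849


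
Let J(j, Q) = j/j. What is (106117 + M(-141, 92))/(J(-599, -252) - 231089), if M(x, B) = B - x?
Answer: -53175/115544 ≈ -0.46021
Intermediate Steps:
J(j, Q) = 1
(106117 + M(-141, 92))/(J(-599, -252) - 231089) = (106117 + (92 - 1*(-141)))/(1 - 231089) = (106117 + (92 + 141))/(-231088) = (106117 + 233)*(-1/231088) = 106350*(-1/231088) = -53175/115544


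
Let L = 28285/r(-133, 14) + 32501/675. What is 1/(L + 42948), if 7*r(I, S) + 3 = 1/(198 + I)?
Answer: -130950/3056684831 ≈ -4.2841e-5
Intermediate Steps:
r(I, S) = -3/7 + 1/(7*(198 + I))
L = -8680725431/130950 (L = 28285/(((-593 - 3*(-133))/(7*(198 - 133)))) + 32501/675 = 28285/(((⅐)*(-593 + 399)/65)) + 32501*(1/675) = 28285/(((⅐)*(1/65)*(-194))) + 32501/675 = 28285/(-194/455) + 32501/675 = 28285*(-455/194) + 32501/675 = -12869675/194 + 32501/675 = -8680725431/130950 ≈ -66290.)
1/(L + 42948) = 1/(-8680725431/130950 + 42948) = 1/(-3056684831/130950) = -130950/3056684831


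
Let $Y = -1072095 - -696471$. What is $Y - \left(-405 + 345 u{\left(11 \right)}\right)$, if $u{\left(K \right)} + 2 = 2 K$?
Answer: $-382119$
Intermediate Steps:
$u{\left(K \right)} = -2 + 2 K$
$Y = -375624$ ($Y = -1072095 + 696471 = -375624$)
$Y - \left(-405 + 345 u{\left(11 \right)}\right) = -375624 - \left(-405 + 345 \left(-2 + 2 \cdot 11\right)\right) = -375624 - \left(-405 + 345 \left(-2 + 22\right)\right) = -375624 - \left(-405 + 345 \cdot 20\right) = -375624 - \left(-405 + 6900\right) = -375624 - 6495 = -382119$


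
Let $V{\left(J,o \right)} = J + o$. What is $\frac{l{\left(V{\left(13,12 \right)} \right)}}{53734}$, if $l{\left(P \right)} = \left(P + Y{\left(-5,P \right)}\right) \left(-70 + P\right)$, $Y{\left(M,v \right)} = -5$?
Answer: $- \frac{450}{26867} \approx -0.016749$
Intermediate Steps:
$l{\left(P \right)} = \left(-70 + P\right) \left(-5 + P\right)$ ($l{\left(P \right)} = \left(P - 5\right) \left(-70 + P\right) = \left(-5 + P\right) \left(-70 + P\right) = \left(-70 + P\right) \left(-5 + P\right)$)
$\frac{l{\left(V{\left(13,12 \right)} \right)}}{53734} = \frac{350 + \left(13 + 12\right)^{2} - 75 \left(13 + 12\right)}{53734} = \left(350 + 25^{2} - 1875\right) \frac{1}{53734} = \left(350 + 625 - 1875\right) \frac{1}{53734} = \left(-900\right) \frac{1}{53734} = - \frac{450}{26867}$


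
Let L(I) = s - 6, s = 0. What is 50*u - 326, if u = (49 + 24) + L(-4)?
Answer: 3024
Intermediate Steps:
L(I) = -6 (L(I) = 0 - 6 = -6)
u = 67 (u = (49 + 24) - 6 = 73 - 6 = 67)
50*u - 326 = 50*67 - 326 = 3350 - 326 = 3024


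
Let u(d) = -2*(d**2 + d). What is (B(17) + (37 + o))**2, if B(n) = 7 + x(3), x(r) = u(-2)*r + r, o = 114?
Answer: 22201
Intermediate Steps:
u(d) = -2*d - 2*d**2 (u(d) = -2*(d + d**2) = -2*d - 2*d**2)
x(r) = -3*r (x(r) = (-2*(-2)*(1 - 2))*r + r = (-2*(-2)*(-1))*r + r = -4*r + r = -3*r)
B(n) = -2 (B(n) = 7 - 3*3 = 7 - 9 = -2)
(B(17) + (37 + o))**2 = (-2 + (37 + 114))**2 = (-2 + 151)**2 = 149**2 = 22201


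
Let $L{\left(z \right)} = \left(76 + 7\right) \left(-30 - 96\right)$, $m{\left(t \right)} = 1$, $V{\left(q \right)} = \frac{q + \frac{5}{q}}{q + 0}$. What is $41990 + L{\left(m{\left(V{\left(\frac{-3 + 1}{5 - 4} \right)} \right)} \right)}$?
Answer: $31532$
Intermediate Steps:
$V{\left(q \right)} = \frac{q + \frac{5}{q}}{q}$
$L{\left(z \right)} = -10458$ ($L{\left(z \right)} = 83 \left(-126\right) = -10458$)
$41990 + L{\left(m{\left(V{\left(\frac{-3 + 1}{5 - 4} \right)} \right)} \right)} = 41990 - 10458 = 31532$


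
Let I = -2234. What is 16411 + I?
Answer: 14177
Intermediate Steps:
16411 + I = 16411 - 2234 = 14177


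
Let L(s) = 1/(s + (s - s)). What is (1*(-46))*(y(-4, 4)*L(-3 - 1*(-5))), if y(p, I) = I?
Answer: -92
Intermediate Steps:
L(s) = 1/s (L(s) = 1/(s + 0) = 1/s)
(1*(-46))*(y(-4, 4)*L(-3 - 1*(-5))) = (1*(-46))*(4/(-3 - 1*(-5))) = -184/(-3 + 5) = -184/2 = -46*2 = -92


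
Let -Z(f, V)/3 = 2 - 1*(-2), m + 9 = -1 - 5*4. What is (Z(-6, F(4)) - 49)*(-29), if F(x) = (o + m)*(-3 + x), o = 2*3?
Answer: 1769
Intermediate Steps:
o = 6
m = -30 (m = -9 + (-1 - 5*4) = -9 + (-1 - 20) = -9 - 21 = -30)
F(x) = 72 - 24*x (F(x) = (6 - 30)*(-3 + x) = -24*(-3 + x) = 72 - 24*x)
Z(f, V) = -12 (Z(f, V) = -3*(2 - 1*(-2)) = -3*(2 + 2) = -3*4 = -12)
(Z(-6, F(4)) - 49)*(-29) = (-12 - 49)*(-29) = -61*(-29) = 1769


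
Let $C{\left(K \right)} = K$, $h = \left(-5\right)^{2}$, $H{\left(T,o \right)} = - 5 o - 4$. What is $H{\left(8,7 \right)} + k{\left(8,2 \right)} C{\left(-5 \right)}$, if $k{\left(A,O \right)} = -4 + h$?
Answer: $-144$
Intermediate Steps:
$H{\left(T,o \right)} = -4 - 5 o$
$h = 25$
$k{\left(A,O \right)} = 21$ ($k{\left(A,O \right)} = -4 + 25 = 21$)
$H{\left(8,7 \right)} + k{\left(8,2 \right)} C{\left(-5 \right)} = \left(-4 - 35\right) + 21 \left(-5\right) = \left(-4 - 35\right) - 105 = -39 - 105 = -144$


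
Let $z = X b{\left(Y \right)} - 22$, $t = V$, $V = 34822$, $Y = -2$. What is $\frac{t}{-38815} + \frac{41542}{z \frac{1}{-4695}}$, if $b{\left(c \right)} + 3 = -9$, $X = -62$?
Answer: $- \frac{3785245354417}{14012215} \approx -2.7014 \cdot 10^{5}$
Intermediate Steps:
$b{\left(c \right)} = -12$ ($b{\left(c \right)} = -3 - 9 = -12$)
$t = 34822$
$z = 722$ ($z = \left(-62\right) \left(-12\right) - 22 = 744 - 22 = 722$)
$\frac{t}{-38815} + \frac{41542}{z \frac{1}{-4695}} = \frac{34822}{-38815} + \frac{41542}{722 \frac{1}{-4695}} = 34822 \left(- \frac{1}{38815}\right) + \frac{41542}{722 \left(- \frac{1}{4695}\right)} = - \frac{34822}{38815} + \frac{41542}{- \frac{722}{4695}} = - \frac{34822}{38815} + 41542 \left(- \frac{4695}{722}\right) = - \frac{34822}{38815} - \frac{97519845}{361} = - \frac{3785245354417}{14012215}$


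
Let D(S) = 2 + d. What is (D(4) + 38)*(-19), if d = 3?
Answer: -817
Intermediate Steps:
D(S) = 5 (D(S) = 2 + 3 = 5)
(D(4) + 38)*(-19) = (5 + 38)*(-19) = 43*(-19) = -817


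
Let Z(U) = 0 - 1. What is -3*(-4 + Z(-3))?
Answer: 15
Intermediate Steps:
Z(U) = -1
-3*(-4 + Z(-3)) = -3*(-4 - 1) = -3*(-5) = 15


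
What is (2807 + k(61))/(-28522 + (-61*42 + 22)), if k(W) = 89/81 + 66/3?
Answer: -114619/1258011 ≈ -0.091111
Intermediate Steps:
k(W) = 1871/81 (k(W) = 89*(1/81) + 66*(⅓) = 89/81 + 22 = 1871/81)
(2807 + k(61))/(-28522 + (-61*42 + 22)) = (2807 + 1871/81)/(-28522 + (-61*42 + 22)) = 229238/(81*(-28522 + (-2562 + 22))) = 229238/(81*(-28522 - 2540)) = (229238/81)/(-31062) = (229238/81)*(-1/31062) = -114619/1258011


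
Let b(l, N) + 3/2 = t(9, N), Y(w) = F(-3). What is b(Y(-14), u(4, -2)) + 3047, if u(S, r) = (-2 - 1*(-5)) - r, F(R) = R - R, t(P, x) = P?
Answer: 6109/2 ≈ 3054.5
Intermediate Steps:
F(R) = 0
Y(w) = 0
u(S, r) = 3 - r (u(S, r) = (-2 + 5) - r = 3 - r)
b(l, N) = 15/2 (b(l, N) = -3/2 + 9 = 15/2)
b(Y(-14), u(4, -2)) + 3047 = 15/2 + 3047 = 6109/2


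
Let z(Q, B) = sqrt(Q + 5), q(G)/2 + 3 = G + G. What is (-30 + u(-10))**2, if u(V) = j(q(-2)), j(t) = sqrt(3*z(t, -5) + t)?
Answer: (30 - sqrt(-14 + 9*I))**2 ≈ 817.02 - 225.86*I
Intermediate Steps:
q(G) = -6 + 4*G (q(G) = -6 + 2*(G + G) = -6 + 2*(2*G) = -6 + 4*G)
z(Q, B) = sqrt(5 + Q)
j(t) = sqrt(t + 3*sqrt(5 + t)) (j(t) = sqrt(3*sqrt(5 + t) + t) = sqrt(t + 3*sqrt(5 + t)))
u(V) = sqrt(-14 + 9*I) (u(V) = sqrt((-6 + 4*(-2)) + 3*sqrt(5 + (-6 + 4*(-2)))) = sqrt((-6 - 8) + 3*sqrt(5 + (-6 - 8))) = sqrt(-14 + 3*sqrt(5 - 14)) = sqrt(-14 + 3*sqrt(-9)) = sqrt(-14 + 3*(3*I)) = sqrt(-14 + 9*I))
(-30 + u(-10))**2 = (-30 + sqrt(-14 + 9*I))**2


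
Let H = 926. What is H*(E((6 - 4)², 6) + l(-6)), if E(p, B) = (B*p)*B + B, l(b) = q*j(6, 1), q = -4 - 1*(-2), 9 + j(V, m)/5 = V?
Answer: 166680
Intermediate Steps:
j(V, m) = -45 + 5*V
q = -2 (q = -4 + 2 = -2)
l(b) = 30 (l(b) = -2*(-45 + 5*6) = -2*(-45 + 30) = -2*(-15) = 30)
E(p, B) = B + p*B² (E(p, B) = p*B² + B = B + p*B²)
H*(E((6 - 4)², 6) + l(-6)) = 926*(6*(1 + 6*(6 - 4)²) + 30) = 926*(6*(1 + 6*2²) + 30) = 926*(6*(1 + 6*4) + 30) = 926*(6*(1 + 24) + 30) = 926*(6*25 + 30) = 926*(150 + 30) = 926*180 = 166680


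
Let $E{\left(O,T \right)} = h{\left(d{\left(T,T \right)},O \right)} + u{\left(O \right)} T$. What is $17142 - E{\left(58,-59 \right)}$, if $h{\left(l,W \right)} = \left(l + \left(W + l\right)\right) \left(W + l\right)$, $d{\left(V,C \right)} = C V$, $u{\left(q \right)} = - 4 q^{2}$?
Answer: $-25620542$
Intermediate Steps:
$h{\left(l,W \right)} = \left(W + l\right) \left(W + 2 l\right)$ ($h{\left(l,W \right)} = \left(W + 2 l\right) \left(W + l\right) = \left(W + l\right) \left(W + 2 l\right)$)
$E{\left(O,T \right)} = O^{2} + 2 T^{4} - 4 T O^{2} + 3 O T^{2}$ ($E{\left(O,T \right)} = \left(O^{2} + 2 \left(T T\right)^{2} + 3 O T T\right) + - 4 O^{2} T = \left(O^{2} + 2 \left(T^{2}\right)^{2} + 3 O T^{2}\right) - 4 T O^{2} = \left(O^{2} + 2 T^{4} + 3 O T^{2}\right) - 4 T O^{2} = O^{2} + 2 T^{4} - 4 T O^{2} + 3 O T^{2}$)
$17142 - E{\left(58,-59 \right)} = 17142 - \left(58^{2} + 2 \left(-59\right)^{4} - - 236 \cdot 58^{2} + 3 \cdot 58 \left(-59\right)^{2}\right) = 17142 - \left(3364 + 2 \cdot 12117361 - \left(-236\right) 3364 + 3 \cdot 58 \cdot 3481\right) = 17142 - \left(3364 + 24234722 + 793904 + 605694\right) = 17142 - 25637684 = -25620542$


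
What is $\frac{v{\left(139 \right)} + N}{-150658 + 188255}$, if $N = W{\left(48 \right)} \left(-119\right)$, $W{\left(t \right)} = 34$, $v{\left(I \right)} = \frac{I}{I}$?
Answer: $- \frac{4045}{37597} \approx -0.10759$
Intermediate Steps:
$v{\left(I \right)} = 1$
$N = -4046$ ($N = 34 \left(-119\right) = -4046$)
$\frac{v{\left(139 \right)} + N}{-150658 + 188255} = \frac{1 - 4046}{-150658 + 188255} = - \frac{4045}{37597}$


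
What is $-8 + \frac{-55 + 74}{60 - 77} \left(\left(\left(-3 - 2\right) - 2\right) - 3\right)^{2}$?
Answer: $- \frac{2036}{17} \approx -119.76$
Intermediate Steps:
$-8 + \frac{-55 + 74}{60 - 77} \left(\left(\left(-3 - 2\right) - 2\right) - 3\right)^{2} = -8 + \frac{19}{-17} \left(\left(-5 - 2\right) - 3\right)^{2} = -8 + 19 \left(- \frac{1}{17}\right) \left(-7 - 3\right)^{2} = -8 - \frac{19 \left(-10\right)^{2}}{17} = -8 - \frac{1900}{17} = - \frac{2036}{17}$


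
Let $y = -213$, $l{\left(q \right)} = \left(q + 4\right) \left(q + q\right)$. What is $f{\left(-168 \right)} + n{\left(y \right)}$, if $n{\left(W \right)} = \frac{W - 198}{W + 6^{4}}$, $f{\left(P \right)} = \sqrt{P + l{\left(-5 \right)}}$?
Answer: $- \frac{137}{361} + i \sqrt{158} \approx -0.3795 + 12.57 i$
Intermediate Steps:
$l{\left(q \right)} = 2 q \left(4 + q\right)$ ($l{\left(q \right)} = \left(4 + q\right) 2 q = 2 q \left(4 + q\right)$)
$f{\left(P \right)} = \sqrt{10 + P}$ ($f{\left(P \right)} = \sqrt{P + 2 \left(-5\right) \left(4 - 5\right)} = \sqrt{P + 2 \left(-5\right) \left(-1\right)} = \sqrt{P + 10} = \sqrt{10 + P}$)
$n{\left(W \right)} = \frac{-198 + W}{1296 + W}$ ($n{\left(W \right)} = \frac{-198 + W}{W + 1296} = \frac{-198 + W}{1296 + W}$)
$f{\left(-168 \right)} + n{\left(y \right)} = \sqrt{10 - 168} + \frac{-198 - 213}{1296 - 213} = \sqrt{-158} + \frac{1}{1083} \left(-411\right) = i \sqrt{158} + \frac{1}{1083} \left(-411\right) = i \sqrt{158} - \frac{137}{361} = - \frac{137}{361} + i \sqrt{158}$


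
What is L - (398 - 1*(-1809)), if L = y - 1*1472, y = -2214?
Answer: -5893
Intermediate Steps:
L = -3686 (L = -2214 - 1*1472 = -2214 - 1472 = -3686)
L - (398 - 1*(-1809)) = -3686 - (398 - 1*(-1809)) = -3686 - (398 + 1809) = -3686 - 1*2207 = -3686 - 2207 = -5893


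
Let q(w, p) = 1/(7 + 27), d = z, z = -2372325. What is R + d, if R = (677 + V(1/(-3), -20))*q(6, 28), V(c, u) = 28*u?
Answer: -80658933/34 ≈ -2.3723e+6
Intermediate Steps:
d = -2372325
q(w, p) = 1/34
R = 117/34 (R = (677 + 28*(-20))*(1/34) = (677 - 560)*(1/34) = 117*(1/34) = 117/34 ≈ 3.4412)
R + d = 117/34 - 2372325 = -80658933/34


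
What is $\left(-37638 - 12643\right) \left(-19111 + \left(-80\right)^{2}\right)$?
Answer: $639121791$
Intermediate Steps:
$\left(-37638 - 12643\right) \left(-19111 + \left(-80\right)^{2}\right) = - 50281 \left(-19111 + 6400\right) = \left(-50281\right) \left(-12711\right) = 639121791$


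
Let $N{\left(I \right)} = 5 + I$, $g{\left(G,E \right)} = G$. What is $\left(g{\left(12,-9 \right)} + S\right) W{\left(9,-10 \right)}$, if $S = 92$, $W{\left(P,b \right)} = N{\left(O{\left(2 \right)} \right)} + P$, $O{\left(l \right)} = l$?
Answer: $1664$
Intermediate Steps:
$W{\left(P,b \right)} = 7 + P$ ($W{\left(P,b \right)} = \left(5 + 2\right) + P = 7 + P$)
$\left(g{\left(12,-9 \right)} + S\right) W{\left(9,-10 \right)} = \left(12 + 92\right) \left(7 + 9\right) = 104 \cdot 16 = 1664$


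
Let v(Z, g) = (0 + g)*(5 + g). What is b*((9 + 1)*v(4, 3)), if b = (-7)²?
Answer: 11760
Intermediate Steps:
v(Z, g) = g*(5 + g)
b = 49
b*((9 + 1)*v(4, 3)) = 49*((9 + 1)*(3*(5 + 3))) = 49*(10*(3*8)) = 49*(10*24) = 49*240 = 11760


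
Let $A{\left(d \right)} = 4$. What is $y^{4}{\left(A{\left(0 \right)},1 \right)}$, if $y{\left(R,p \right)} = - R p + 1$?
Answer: $81$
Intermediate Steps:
$y{\left(R,p \right)} = 1 - R p$ ($y{\left(R,p \right)} = - R p + 1 = 1 - R p$)
$y^{4}{\left(A{\left(0 \right)},1 \right)} = \left(1 - 4 \cdot 1\right)^{4} = \left(1 - 4\right)^{4} = \left(-3\right)^{4} = 81$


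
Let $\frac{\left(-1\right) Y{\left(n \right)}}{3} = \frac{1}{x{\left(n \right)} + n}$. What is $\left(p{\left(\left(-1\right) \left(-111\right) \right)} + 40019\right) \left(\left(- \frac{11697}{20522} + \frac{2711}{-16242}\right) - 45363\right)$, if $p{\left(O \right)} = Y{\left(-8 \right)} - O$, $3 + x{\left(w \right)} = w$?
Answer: $- \frac{2866310956019382035}{1583262039} \approx -1.8104 \cdot 10^{9}$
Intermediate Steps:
$x{\left(w \right)} = -3 + w$
$Y{\left(n \right)} = - \frac{3}{-3 + 2 n}$ ($Y{\left(n \right)} = - \frac{3}{\left(-3 + n\right) + n} = - \frac{3}{-3 + 2 n}$)
$p{\left(O \right)} = \frac{3}{19} - O$ ($p{\left(O \right)} = - \frac{3}{-3 + 2 \left(-8\right)} - O = - \frac{3}{-3 - 16} - O = - \frac{3}{-19} - O = \left(-3\right) \left(- \frac{1}{19}\right) - O = \frac{3}{19} - O$)
$\left(p{\left(\left(-1\right) \left(-111\right) \right)} + 40019\right) \left(\left(- \frac{11697}{20522} + \frac{2711}{-16242}\right) - 45363\right) = \left(\left(\frac{3}{19} - \left(-1\right) \left(-111\right)\right) + 40019\right) \left(\left(- \frac{11697}{20522} + \frac{2711}{-16242}\right) - 45363\right) = \left(\left(\frac{3}{19} - 111\right) + 40019\right) \left(\left(\left(-11697\right) \frac{1}{20522} + 2711 \left(- \frac{1}{16242}\right)\right) - 45363\right) = \left(\left(\frac{3}{19} - 111\right) + 40019\right) \left(\left(- \frac{11697}{20522} - \frac{2711}{16242}\right) - 45363\right) = \left(- \frac{2106}{19} + 40019\right) \left(- \frac{61404454}{83329581} - 45363\right) = \frac{758255}{19} \left(- \frac{3780141187357}{83329581}\right) = - \frac{2866310956019382035}{1583262039}$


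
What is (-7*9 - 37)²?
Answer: 10000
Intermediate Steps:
(-7*9 - 37)² = (-63 - 37)² = (-100)² = 10000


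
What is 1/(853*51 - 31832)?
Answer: 1/11671 ≈ 8.5682e-5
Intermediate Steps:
1/(853*51 - 31832) = 1/(43503 - 31832) = 1/11671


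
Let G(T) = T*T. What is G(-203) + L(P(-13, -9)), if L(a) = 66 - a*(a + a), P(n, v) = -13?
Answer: 40937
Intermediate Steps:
G(T) = T**2
L(a) = 66 - 2*a**2 (L(a) = 66 - a*2*a = 66 - 2*a**2)
G(-203) + L(P(-13, -9)) = (-203)**2 + (66 - 2*(-13)**2) = 41209 + (66 - 2*169) = 41209 + (66 - 338) = 41209 - 272 = 40937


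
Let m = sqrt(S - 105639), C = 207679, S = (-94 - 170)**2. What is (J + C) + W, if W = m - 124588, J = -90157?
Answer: -7066 + I*sqrt(35943) ≈ -7066.0 + 189.59*I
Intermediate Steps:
S = 69696 (S = (-264)**2 = 69696)
m = I*sqrt(35943) (m = sqrt(69696 - 105639) = sqrt(-35943) = I*sqrt(35943) ≈ 189.59*I)
W = -124588 + I*sqrt(35943) (W = I*sqrt(35943) - 124588 = -124588 + I*sqrt(35943) ≈ -1.2459e+5 + 189.59*I)
(J + C) + W = (-90157 + 207679) + (-124588 + I*sqrt(35943)) = 117522 + (-124588 + I*sqrt(35943)) = -7066 + I*sqrt(35943)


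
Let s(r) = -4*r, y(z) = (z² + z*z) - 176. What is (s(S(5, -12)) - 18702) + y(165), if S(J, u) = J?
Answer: 35552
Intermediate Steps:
y(z) = -176 + 2*z² (y(z) = (z² + z²) - 176 = 2*z² - 176 = -176 + 2*z²)
(s(S(5, -12)) - 18702) + y(165) = (-4*5 - 18702) + (-176 + 2*165²) = (-20 - 18702) + (-176 + 2*27225) = -18722 + (-176 + 54450) = -18722 + 54274 = 35552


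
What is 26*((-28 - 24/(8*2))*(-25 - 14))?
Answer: 29913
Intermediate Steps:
26*((-28 - 24/(8*2))*(-25 - 14)) = 26*((-28 - 24/16)*(-39)) = 26*((-28 - 24*1/16)*(-39)) = 26*((-28 - 3/2)*(-39)) = 26*(-59/2*(-39)) = 26*(2301/2) = 29913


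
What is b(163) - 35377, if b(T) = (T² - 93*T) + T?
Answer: -23804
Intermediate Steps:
b(T) = T² - 92*T
b(163) - 35377 = 163*(-92 + 163) - 35377 = 163*71 - 35377 = 11573 - 35377 = -23804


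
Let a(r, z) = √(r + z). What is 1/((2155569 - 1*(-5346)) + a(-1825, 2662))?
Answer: 720305/1556517878796 - √93/1556517878796 ≈ 4.6276e-7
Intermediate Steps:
1/((2155569 - 1*(-5346)) + a(-1825, 2662)) = 1/((2155569 - 1*(-5346)) + √(-1825 + 2662)) = 1/((2155569 + 5346) + √837) = 1/(2160915 + 3*√93)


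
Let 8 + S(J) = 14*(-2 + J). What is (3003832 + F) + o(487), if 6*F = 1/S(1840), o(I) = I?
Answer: 463698611737/154344 ≈ 3.0043e+6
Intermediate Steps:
S(J) = -36 + 14*J (S(J) = -8 + 14*(-2 + J) = -8 + (-28 + 14*J) = -36 + 14*J)
F = 1/154344 (F = 1/(6*(-36 + 14*1840)) = 1/(6*(-36 + 25760)) = (1/6)/25724 = (1/6)*(1/25724) = 1/154344 ≈ 6.4790e-6)
(3003832 + F) + o(487) = (3003832 + 1/154344) + 487 = 463623446209/154344 + 487 = 463698611737/154344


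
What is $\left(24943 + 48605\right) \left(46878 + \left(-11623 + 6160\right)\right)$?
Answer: $3045990420$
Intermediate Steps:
$\left(24943 + 48605\right) \left(46878 + \left(-11623 + 6160\right)\right) = 73548 \left(46878 - 5463\right) = 73548 \cdot 41415 = 3045990420$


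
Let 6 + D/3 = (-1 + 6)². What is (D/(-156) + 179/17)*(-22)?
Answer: -98835/442 ≈ -223.61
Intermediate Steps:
D = 57 (D = -18 + 3*(-1 + 6)² = -18 + 3*5² = -18 + 3*25 = -18 + 75 = 57)
(D/(-156) + 179/17)*(-22) = (57/(-156) + 179/17)*(-22) = (57*(-1/156) + 179*(1/17))*(-22) = (-19/52 + 179/17)*(-22) = (8985/884)*(-22) = -98835/442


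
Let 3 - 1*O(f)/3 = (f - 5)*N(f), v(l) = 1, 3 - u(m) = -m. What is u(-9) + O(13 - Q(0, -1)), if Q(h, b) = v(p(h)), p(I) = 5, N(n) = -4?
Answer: 87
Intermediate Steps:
u(m) = 3 + m (u(m) = 3 - (-1)*m = 3 + m)
Q(h, b) = 1
O(f) = -51 + 12*f (O(f) = 9 - 3*(f - 5)*(-4) = 9 - 3*(-5 + f)*(-4) = 9 - 3*(20 - 4*f) = 9 + (-60 + 12*f) = -51 + 12*f)
u(-9) + O(13 - Q(0, -1)) = (3 - 9) + (-51 + 12*(13 - 1*1)) = -6 + (-51 + 12*(13 - 1)) = -6 + (-51 + 12*12) = -6 + (-51 + 144) = -6 + 93 = 87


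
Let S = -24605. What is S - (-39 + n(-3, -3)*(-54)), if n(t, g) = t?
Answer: -24728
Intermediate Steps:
S - (-39 + n(-3, -3)*(-54)) = -24605 - (-39 - 3*(-54)) = -24605 - (-39 + 162) = -24605 - 1*123 = -24605 - 123 = -24728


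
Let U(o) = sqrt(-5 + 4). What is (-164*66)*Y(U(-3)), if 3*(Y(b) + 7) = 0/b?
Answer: 75768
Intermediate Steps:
U(o) = I (U(o) = sqrt(-1) = I)
Y(b) = -7 (Y(b) = -7 + (0/b)/3 = -7 + (1/3)*0 = -7 + 0 = -7)
(-164*66)*Y(U(-3)) = -164*66*(-7) = -10824*(-7) = 75768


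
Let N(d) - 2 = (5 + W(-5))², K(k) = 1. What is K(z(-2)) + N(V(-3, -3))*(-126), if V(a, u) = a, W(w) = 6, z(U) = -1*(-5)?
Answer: -15497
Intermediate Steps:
z(U) = 5
N(d) = 123 (N(d) = 2 + (5 + 6)² = 2 + 11² = 2 + 121 = 123)
K(z(-2)) + N(V(-3, -3))*(-126) = 1 + 123*(-126) = 1 - 15498 = -15497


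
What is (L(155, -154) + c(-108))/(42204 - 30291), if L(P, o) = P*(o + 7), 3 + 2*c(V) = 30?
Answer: -799/418 ≈ -1.9115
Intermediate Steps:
c(V) = 27/2 (c(V) = -3/2 + (½)*30 = -3/2 + 15 = 27/2)
L(P, o) = P*(7 + o)
(L(155, -154) + c(-108))/(42204 - 30291) = (155*(7 - 154) + 27/2)/(42204 - 30291) = (155*(-147) + 27/2)/11913 = (-22785 + 27/2)*(1/11913) = -45543/2*1/11913 = -799/418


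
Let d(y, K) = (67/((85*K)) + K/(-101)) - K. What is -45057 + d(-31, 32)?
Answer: -12386930353/274720 ≈ -45089.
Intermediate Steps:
d(y, K) = -102*K/101 + 67/(85*K) (d(y, K) = (67*(1/(85*K)) + K*(-1/101)) - K = (67/(85*K) - K/101) - K = (-K/101 + 67/(85*K)) - K = -102*K/101 + 67/(85*K))
-45057 + d(-31, 32) = -45057 + (1/8585)*(6767 - 8670*32²)/32 = -45057 + (1/8585)*(1/32)*(6767 - 8670*1024) = -45057 + (1/8585)*(1/32)*(6767 - 8878080) = -45057 + (1/8585)*(1/32)*(-8871313) = -45057 - 8871313/274720 = -12386930353/274720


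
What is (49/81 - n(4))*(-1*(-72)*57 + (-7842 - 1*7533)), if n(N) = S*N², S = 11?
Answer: 53375699/27 ≈ 1.9769e+6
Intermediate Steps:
n(N) = 11*N²
(49/81 - n(4))*(-1*(-72)*57 + (-7842 - 1*7533)) = (49/81 - 11*4²)*(-1*(-72)*57 + (-7842 - 1*7533)) = (49*(1/81) - 11*16)*(72*57 + (-7842 - 7533)) = (49/81 - 1*176)*(4104 - 15375) = (49/81 - 176)*(-11271) = -14207/81*(-11271) = 53375699/27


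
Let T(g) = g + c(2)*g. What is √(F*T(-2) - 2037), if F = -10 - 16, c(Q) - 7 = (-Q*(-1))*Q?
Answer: 3*I*√157 ≈ 37.59*I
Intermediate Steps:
c(Q) = 7 + Q² (c(Q) = 7 + (-Q*(-1))*Q = 7 + Q*Q = 7 + Q²)
T(g) = 12*g (T(g) = g + (7 + 2²)*g = g + (7 + 4)*g = g + 11*g = 12*g)
F = -26
√(F*T(-2) - 2037) = √(-312*(-2) - 2037) = √(-26*(-24) - 2037) = √(624 - 2037) = √(-1413) = 3*I*√157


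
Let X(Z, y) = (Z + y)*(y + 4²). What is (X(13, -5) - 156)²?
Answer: 4624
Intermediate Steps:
X(Z, y) = (16 + y)*(Z + y) (X(Z, y) = (Z + y)*(y + 16) = (Z + y)*(16 + y) = (16 + y)*(Z + y))
(X(13, -5) - 156)² = (((-5)² + 16*13 + 16*(-5) + 13*(-5)) - 156)² = ((25 + 208 - 80 - 65) - 156)² = (88 - 156)² = (-68)² = 4624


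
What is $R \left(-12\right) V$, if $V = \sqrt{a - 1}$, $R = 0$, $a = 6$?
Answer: $0$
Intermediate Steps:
$V = \sqrt{5}$ ($V = \sqrt{6 - 1} = \sqrt{5} \approx 2.2361$)
$R \left(-12\right) V = 0 \left(-12\right) \sqrt{5} = 0 \sqrt{5} = 0$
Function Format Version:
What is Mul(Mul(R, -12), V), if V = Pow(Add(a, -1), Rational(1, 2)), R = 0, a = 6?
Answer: 0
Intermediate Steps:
V = Pow(5, Rational(1, 2)) (V = Pow(Add(6, -1), Rational(1, 2)) = Pow(5, Rational(1, 2)) ≈ 2.2361)
Mul(Mul(R, -12), V) = Mul(Mul(0, -12), Pow(5, Rational(1, 2))) = Mul(0, Pow(5, Rational(1, 2))) = 0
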